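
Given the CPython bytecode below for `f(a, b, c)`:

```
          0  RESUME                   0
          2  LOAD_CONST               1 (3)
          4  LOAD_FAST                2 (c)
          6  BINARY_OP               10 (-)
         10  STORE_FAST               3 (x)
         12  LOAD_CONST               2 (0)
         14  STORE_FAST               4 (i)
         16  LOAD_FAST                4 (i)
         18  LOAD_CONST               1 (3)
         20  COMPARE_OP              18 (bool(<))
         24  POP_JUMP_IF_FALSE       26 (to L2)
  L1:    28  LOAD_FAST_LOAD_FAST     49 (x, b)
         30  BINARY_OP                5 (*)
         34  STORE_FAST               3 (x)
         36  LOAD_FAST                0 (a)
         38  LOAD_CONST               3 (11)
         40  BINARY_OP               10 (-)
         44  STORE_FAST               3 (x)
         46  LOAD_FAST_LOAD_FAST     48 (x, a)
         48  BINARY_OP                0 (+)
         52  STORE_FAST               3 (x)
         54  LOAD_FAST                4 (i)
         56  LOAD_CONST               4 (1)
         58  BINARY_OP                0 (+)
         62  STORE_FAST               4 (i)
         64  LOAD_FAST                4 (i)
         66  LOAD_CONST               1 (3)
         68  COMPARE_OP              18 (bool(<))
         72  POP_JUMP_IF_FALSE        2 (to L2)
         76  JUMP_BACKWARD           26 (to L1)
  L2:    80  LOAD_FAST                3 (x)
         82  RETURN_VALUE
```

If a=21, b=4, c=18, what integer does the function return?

31

LOAD_CONST → push 3
LOAD_FAST c → push 18
BINARY_OP - → 3 - 18 = -15
STORE_FAST x → x=-15
LOAD_CONST → push 0
STORE_FAST i → i=0
LOAD_FAST i → push 0
LOAD_CONST → push 3
COMPARE_OP bool(<) → 0 vs 3 = True
POP_JUMP_IF_FALSE → pop True; no jump
LOAD_FAST_LOAD_FAST x,b → push -15,4
BINARY_OP * → -15 * 4 = -60
STORE_FAST x → x=-60
LOAD_FAST a → push 21
LOAD_CONST → push 11
BINARY_OP - → 21 - 11 = 10
STORE_FAST x → x=10
LOAD_FAST_LOAD_FAST x,a → push 10,21
BINARY_OP + → 10 + 21 = 31
STORE_FAST x → x=31
LOAD_FAST i → push 0
LOAD_CONST → push 1
BINARY_OP + → 0 + 1 = 1
STORE_FAST i → i=1
LOAD_FAST i → push 1
LOAD_CONST → push 3
COMPARE_OP bool(<) → 1 vs 3 = True
POP_JUMP_IF_FALSE → pop True; no jump
LOAD_FAST_LOAD_FAST x,b → push 31,4
BINARY_OP * → 31 * 4 = 124
STORE_FAST x → x=124
LOAD_FAST a → push 21
LOAD_CONST → push 11
BINARY_OP - → 21 - 11 = 10
STORE_FAST x → x=10
LOAD_FAST_LOAD_FAST x,a → push 10,21
BINARY_OP + → 10 + 21 = 31
STORE_FAST x → x=31
LOAD_FAST i → push 1
LOAD_CONST → push 1
BINARY_OP + → 1 + 1 = 2
STORE_FAST i → i=2
LOAD_FAST i → push 2
LOAD_CONST → push 3
COMPARE_OP bool(<) → 2 vs 3 = True
POP_JUMP_IF_FALSE → pop True; no jump
LOAD_FAST_LOAD_FAST x,b → push 31,4
BINARY_OP * → 31 * 4 = 124
STORE_FAST x → x=124
LOAD_FAST a → push 21
LOAD_CONST → push 11
BINARY_OP - → 21 - 11 = 10
STORE_FAST x → x=10
LOAD_FAST_LOAD_FAST x,a → push 10,21
BINARY_OP + → 10 + 21 = 31
STORE_FAST x → x=31
LOAD_FAST i → push 2
LOAD_CONST → push 1
BINARY_OP + → 2 + 1 = 3
STORE_FAST i → i=3
LOAD_FAST i → push 3
LOAD_CONST → push 3
COMPARE_OP bool(<) → 3 vs 3 = False
POP_JUMP_IF_FALSE → pop False; jump
LOAD_FAST x → push 31
RETURN_VALUE → return 31.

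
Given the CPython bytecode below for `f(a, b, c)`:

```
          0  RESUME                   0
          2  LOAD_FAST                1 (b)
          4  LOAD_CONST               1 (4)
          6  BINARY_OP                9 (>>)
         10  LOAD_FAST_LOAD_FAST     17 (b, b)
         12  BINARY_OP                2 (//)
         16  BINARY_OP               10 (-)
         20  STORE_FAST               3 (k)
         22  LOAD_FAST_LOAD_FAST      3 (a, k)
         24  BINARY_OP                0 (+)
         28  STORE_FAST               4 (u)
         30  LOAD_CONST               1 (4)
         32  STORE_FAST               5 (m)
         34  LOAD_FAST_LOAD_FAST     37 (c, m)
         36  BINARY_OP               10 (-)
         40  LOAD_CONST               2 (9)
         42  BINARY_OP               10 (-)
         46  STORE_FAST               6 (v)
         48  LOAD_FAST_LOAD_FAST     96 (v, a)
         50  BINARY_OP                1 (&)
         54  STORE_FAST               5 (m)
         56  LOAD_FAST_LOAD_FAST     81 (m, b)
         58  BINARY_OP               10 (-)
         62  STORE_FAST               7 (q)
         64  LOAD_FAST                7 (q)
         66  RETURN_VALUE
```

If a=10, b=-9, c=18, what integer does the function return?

9

LOAD_FAST b → push -9. Stack: [-9]
LOAD_CONST → push 4. Stack: [-9, 4]
BINARY_OP >> → -9 >> 4 = -1. Stack: [-1]
LOAD_FAST_LOAD_FAST b,b → push -9,-9. Stack: [-1, -9, -9]
BINARY_OP // → -9 // -9 = 1. Stack: [-1, 1]
BINARY_OP - → -1 - 1 = -2. Stack: [-2]
STORE_FAST k → k=-2. Stack: []
LOAD_FAST_LOAD_FAST a,k → push 10,-2. Stack: [10, -2]
BINARY_OP + → 10 + -2 = 8. Stack: [8]
STORE_FAST u → u=8. Stack: []
LOAD_CONST → push 4. Stack: [4]
STORE_FAST m → m=4. Stack: []
LOAD_FAST_LOAD_FAST c,m → push 18,4. Stack: [18, 4]
BINARY_OP - → 18 - 4 = 14. Stack: [14]
LOAD_CONST → push 9. Stack: [14, 9]
BINARY_OP - → 14 - 9 = 5. Stack: [5]
STORE_FAST v → v=5. Stack: []
LOAD_FAST_LOAD_FAST v,a → push 5,10. Stack: [5, 10]
BINARY_OP & → 5 & 10 = 0. Stack: [0]
STORE_FAST m → m=0. Stack: []
LOAD_FAST_LOAD_FAST m,b → push 0,-9. Stack: [0, -9]
BINARY_OP - → 0 - -9 = 9. Stack: [9]
STORE_FAST q → q=9. Stack: []
LOAD_FAST q → push 9. Stack: [9]
RETURN_VALUE → return 9.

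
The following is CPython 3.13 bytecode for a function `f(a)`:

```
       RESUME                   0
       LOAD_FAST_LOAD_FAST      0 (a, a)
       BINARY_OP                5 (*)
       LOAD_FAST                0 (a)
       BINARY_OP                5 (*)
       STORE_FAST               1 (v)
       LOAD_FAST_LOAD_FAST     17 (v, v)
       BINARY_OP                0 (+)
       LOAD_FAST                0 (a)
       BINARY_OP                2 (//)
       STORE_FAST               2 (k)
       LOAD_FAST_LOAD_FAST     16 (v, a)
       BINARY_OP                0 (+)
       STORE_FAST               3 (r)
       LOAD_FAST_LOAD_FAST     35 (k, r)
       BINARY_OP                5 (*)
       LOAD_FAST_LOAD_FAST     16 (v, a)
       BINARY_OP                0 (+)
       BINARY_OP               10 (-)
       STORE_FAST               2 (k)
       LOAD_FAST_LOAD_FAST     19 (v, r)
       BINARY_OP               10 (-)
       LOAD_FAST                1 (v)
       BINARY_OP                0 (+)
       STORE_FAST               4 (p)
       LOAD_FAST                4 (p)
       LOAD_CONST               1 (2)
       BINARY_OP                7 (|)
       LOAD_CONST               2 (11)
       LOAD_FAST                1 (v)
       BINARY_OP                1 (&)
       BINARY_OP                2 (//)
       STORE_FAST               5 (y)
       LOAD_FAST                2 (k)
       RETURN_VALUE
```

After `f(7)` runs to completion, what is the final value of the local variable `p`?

336

LOAD_FAST_LOAD_FAST a,a → push 7,7. Stack: [7, 7]
BINARY_OP * → 7 * 7 = 49. Stack: [49]
LOAD_FAST a → push 7. Stack: [49, 7]
BINARY_OP * → 49 * 7 = 343. Stack: [343]
STORE_FAST v → v=343. Stack: []
LOAD_FAST_LOAD_FAST v,v → push 343,343. Stack: [343, 343]
BINARY_OP + → 343 + 343 = 686. Stack: [686]
LOAD_FAST a → push 7. Stack: [686, 7]
BINARY_OP // → 686 // 7 = 98. Stack: [98]
STORE_FAST k → k=98. Stack: []
LOAD_FAST_LOAD_FAST v,a → push 343,7. Stack: [343, 7]
BINARY_OP + → 343 + 7 = 350. Stack: [350]
STORE_FAST r → r=350. Stack: []
LOAD_FAST_LOAD_FAST k,r → push 98,350. Stack: [98, 350]
BINARY_OP * → 98 * 350 = 34300. Stack: [34300]
LOAD_FAST_LOAD_FAST v,a → push 343,7. Stack: [34300, 343, 7]
BINARY_OP + → 343 + 7 = 350. Stack: [34300, 350]
BINARY_OP - → 34300 - 350 = 33950. Stack: [33950]
STORE_FAST k → k=33950. Stack: []
LOAD_FAST_LOAD_FAST v,r → push 343,350. Stack: [343, 350]
BINARY_OP - → 343 - 350 = -7. Stack: [-7]
LOAD_FAST v → push 343. Stack: [-7, 343]
BINARY_OP + → -7 + 343 = 336. Stack: [336]
STORE_FAST p → p=336. Stack: []
LOAD_FAST p → push 336. Stack: [336]
LOAD_CONST → push 2. Stack: [336, 2]
BINARY_OP | → 336 | 2 = 338. Stack: [338]
LOAD_CONST → push 11. Stack: [338, 11]
LOAD_FAST v → push 343. Stack: [338, 11, 343]
BINARY_OP & → 11 & 343 = 3. Stack: [338, 3]
BINARY_OP // → 338 // 3 = 112. Stack: [112]
STORE_FAST y → y=112. Stack: []
LOAD_FAST k → push 33950. Stack: [33950]
RETURN_VALUE → return 33950.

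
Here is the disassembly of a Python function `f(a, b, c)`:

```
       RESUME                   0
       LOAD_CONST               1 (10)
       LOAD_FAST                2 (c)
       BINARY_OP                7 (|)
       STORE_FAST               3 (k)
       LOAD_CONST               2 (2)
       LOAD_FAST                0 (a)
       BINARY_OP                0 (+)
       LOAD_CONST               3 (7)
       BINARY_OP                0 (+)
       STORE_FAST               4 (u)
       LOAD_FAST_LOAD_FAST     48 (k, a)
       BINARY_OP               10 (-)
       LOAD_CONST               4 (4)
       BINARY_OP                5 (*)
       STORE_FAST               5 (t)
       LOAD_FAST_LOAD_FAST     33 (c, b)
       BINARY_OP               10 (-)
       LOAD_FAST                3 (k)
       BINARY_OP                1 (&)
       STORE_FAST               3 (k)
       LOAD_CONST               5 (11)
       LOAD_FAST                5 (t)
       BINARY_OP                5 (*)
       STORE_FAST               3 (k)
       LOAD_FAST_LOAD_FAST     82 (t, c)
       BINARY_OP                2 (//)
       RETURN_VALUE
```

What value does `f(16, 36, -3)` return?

22

LOAD_CONST → push 10. Stack: [10]
LOAD_FAST c → push -3. Stack: [10, -3]
BINARY_OP | → 10 | -3 = -1. Stack: [-1]
STORE_FAST k → k=-1. Stack: []
LOAD_CONST → push 2. Stack: [2]
LOAD_FAST a → push 16. Stack: [2, 16]
BINARY_OP + → 2 + 16 = 18. Stack: [18]
LOAD_CONST → push 7. Stack: [18, 7]
BINARY_OP + → 18 + 7 = 25. Stack: [25]
STORE_FAST u → u=25. Stack: []
LOAD_FAST_LOAD_FAST k,a → push -1,16. Stack: [-1, 16]
BINARY_OP - → -1 - 16 = -17. Stack: [-17]
LOAD_CONST → push 4. Stack: [-17, 4]
BINARY_OP * → -17 * 4 = -68. Stack: [-68]
STORE_FAST t → t=-68. Stack: []
LOAD_FAST_LOAD_FAST c,b → push -3,36. Stack: [-3, 36]
BINARY_OP - → -3 - 36 = -39. Stack: [-39]
LOAD_FAST k → push -1. Stack: [-39, -1]
BINARY_OP & → -39 & -1 = -39. Stack: [-39]
STORE_FAST k → k=-39. Stack: []
LOAD_CONST → push 11. Stack: [11]
LOAD_FAST t → push -68. Stack: [11, -68]
BINARY_OP * → 11 * -68 = -748. Stack: [-748]
STORE_FAST k → k=-748. Stack: []
LOAD_FAST_LOAD_FAST t,c → push -68,-3. Stack: [-68, -3]
BINARY_OP // → -68 // -3 = 22. Stack: [22]
RETURN_VALUE → return 22.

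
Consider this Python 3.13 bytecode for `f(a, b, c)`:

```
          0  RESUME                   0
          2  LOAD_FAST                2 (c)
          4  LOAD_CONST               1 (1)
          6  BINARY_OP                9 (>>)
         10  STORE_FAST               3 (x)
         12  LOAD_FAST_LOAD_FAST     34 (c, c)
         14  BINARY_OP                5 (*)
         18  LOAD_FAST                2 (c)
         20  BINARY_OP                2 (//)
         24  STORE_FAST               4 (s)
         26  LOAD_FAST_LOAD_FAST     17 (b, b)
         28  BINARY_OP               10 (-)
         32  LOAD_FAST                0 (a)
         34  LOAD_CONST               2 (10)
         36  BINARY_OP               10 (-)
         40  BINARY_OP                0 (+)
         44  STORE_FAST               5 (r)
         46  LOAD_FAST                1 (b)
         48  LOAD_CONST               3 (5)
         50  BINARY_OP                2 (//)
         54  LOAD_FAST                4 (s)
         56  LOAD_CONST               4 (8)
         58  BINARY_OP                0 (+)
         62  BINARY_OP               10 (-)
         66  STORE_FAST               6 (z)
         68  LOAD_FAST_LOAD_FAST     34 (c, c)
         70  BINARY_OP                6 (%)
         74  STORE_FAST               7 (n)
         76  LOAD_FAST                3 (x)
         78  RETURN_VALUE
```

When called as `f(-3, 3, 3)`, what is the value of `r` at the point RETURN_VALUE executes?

LOAD_FAST c → push 3. Stack: [3]
LOAD_CONST → push 1. Stack: [3, 1]
BINARY_OP >> → 3 >> 1 = 1. Stack: [1]
STORE_FAST x → x=1. Stack: []
LOAD_FAST_LOAD_FAST c,c → push 3,3. Stack: [3, 3]
BINARY_OP * → 3 * 3 = 9. Stack: [9]
LOAD_FAST c → push 3. Stack: [9, 3]
BINARY_OP // → 9 // 3 = 3. Stack: [3]
STORE_FAST s → s=3. Stack: []
LOAD_FAST_LOAD_FAST b,b → push 3,3. Stack: [3, 3]
BINARY_OP - → 3 - 3 = 0. Stack: [0]
LOAD_FAST a → push -3. Stack: [0, -3]
LOAD_CONST → push 10. Stack: [0, -3, 10]
BINARY_OP - → -3 - 10 = -13. Stack: [0, -13]
BINARY_OP + → 0 + -13 = -13. Stack: [-13]
STORE_FAST r → r=-13. Stack: []
LOAD_FAST b → push 3. Stack: [3]
LOAD_CONST → push 5. Stack: [3, 5]
BINARY_OP // → 3 // 5 = 0. Stack: [0]
LOAD_FAST s → push 3. Stack: [0, 3]
LOAD_CONST → push 8. Stack: [0, 3, 8]
BINARY_OP + → 3 + 8 = 11. Stack: [0, 11]
BINARY_OP - → 0 - 11 = -11. Stack: [-11]
STORE_FAST z → z=-11. Stack: []
LOAD_FAST_LOAD_FAST c,c → push 3,3. Stack: [3, 3]
BINARY_OP % → 3 % 3 = 0. Stack: [0]
STORE_FAST n → n=0. Stack: []
LOAD_FAST x → push 1. Stack: [1]
RETURN_VALUE → return 1.

-13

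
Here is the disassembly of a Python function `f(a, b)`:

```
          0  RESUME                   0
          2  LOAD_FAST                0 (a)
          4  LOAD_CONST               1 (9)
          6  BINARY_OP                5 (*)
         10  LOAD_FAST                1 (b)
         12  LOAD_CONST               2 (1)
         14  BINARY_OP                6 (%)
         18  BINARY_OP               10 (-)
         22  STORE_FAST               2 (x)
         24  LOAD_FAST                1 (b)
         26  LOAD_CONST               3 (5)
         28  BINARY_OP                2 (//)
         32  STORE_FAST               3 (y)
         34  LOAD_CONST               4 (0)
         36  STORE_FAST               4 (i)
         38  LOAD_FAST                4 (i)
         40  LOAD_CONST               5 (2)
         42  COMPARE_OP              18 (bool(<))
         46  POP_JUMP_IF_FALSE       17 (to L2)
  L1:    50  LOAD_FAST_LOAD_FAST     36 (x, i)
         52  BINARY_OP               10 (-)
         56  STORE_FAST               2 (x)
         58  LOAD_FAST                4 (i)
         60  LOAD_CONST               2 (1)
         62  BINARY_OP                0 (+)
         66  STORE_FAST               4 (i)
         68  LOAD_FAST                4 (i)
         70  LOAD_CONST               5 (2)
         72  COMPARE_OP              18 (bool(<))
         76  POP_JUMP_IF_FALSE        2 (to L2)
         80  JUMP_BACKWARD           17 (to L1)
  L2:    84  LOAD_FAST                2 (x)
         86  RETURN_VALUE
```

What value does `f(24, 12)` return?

LOAD_FAST a → push 24. Stack: [24]
LOAD_CONST → push 9. Stack: [24, 9]
BINARY_OP * → 24 * 9 = 216. Stack: [216]
LOAD_FAST b → push 12. Stack: [216, 12]
LOAD_CONST → push 1. Stack: [216, 12, 1]
BINARY_OP % → 12 % 1 = 0. Stack: [216, 0]
BINARY_OP - → 216 - 0 = 216. Stack: [216]
STORE_FAST x → x=216. Stack: []
LOAD_FAST b → push 12. Stack: [12]
LOAD_CONST → push 5. Stack: [12, 5]
BINARY_OP // → 12 // 5 = 2. Stack: [2]
STORE_FAST y → y=2. Stack: []
LOAD_CONST → push 0. Stack: [0]
STORE_FAST i → i=0. Stack: []
LOAD_FAST i → push 0. Stack: [0]
LOAD_CONST → push 2. Stack: [0, 2]
COMPARE_OP bool(<) → 0 vs 2 = True. Stack: [True]
POP_JUMP_IF_FALSE → pop True; no jump. Stack: []
LOAD_FAST_LOAD_FAST x,i → push 216,0. Stack: [216, 0]
BINARY_OP - → 216 - 0 = 216. Stack: [216]
STORE_FAST x → x=216. Stack: []
LOAD_FAST i → push 0. Stack: [0]
LOAD_CONST → push 1. Stack: [0, 1]
BINARY_OP + → 0 + 1 = 1. Stack: [1]
STORE_FAST i → i=1. Stack: []
LOAD_FAST i → push 1. Stack: [1]
LOAD_CONST → push 2. Stack: [1, 2]
COMPARE_OP bool(<) → 1 vs 2 = True. Stack: [True]
POP_JUMP_IF_FALSE → pop True; no jump. Stack: []
LOAD_FAST_LOAD_FAST x,i → push 216,1. Stack: [216, 1]
BINARY_OP - → 216 - 1 = 215. Stack: [215]
STORE_FAST x → x=215. Stack: []
LOAD_FAST i → push 1. Stack: [1]
LOAD_CONST → push 1. Stack: [1, 1]
BINARY_OP + → 1 + 1 = 2. Stack: [2]
STORE_FAST i → i=2. Stack: []
LOAD_FAST i → push 2. Stack: [2]
LOAD_CONST → push 2. Stack: [2, 2]
COMPARE_OP bool(<) → 2 vs 2 = False. Stack: [False]
POP_JUMP_IF_FALSE → pop False; jump. Stack: []
LOAD_FAST x → push 215. Stack: [215]
RETURN_VALUE → return 215.

215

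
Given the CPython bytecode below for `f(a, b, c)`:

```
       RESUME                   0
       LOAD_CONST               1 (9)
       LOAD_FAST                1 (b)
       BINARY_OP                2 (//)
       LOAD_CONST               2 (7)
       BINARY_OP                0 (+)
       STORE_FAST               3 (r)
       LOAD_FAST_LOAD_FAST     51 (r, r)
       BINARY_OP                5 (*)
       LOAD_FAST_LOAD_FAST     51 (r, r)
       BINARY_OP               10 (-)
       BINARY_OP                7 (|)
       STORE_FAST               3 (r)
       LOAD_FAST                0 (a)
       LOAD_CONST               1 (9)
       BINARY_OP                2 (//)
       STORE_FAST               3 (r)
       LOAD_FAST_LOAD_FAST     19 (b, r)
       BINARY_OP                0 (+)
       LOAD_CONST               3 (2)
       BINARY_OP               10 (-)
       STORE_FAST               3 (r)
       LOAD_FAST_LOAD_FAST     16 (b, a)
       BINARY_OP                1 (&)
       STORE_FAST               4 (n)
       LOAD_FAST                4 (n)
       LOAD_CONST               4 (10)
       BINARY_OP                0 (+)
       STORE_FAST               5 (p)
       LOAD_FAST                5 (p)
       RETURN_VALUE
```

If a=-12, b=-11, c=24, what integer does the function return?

LOAD_CONST → push 9. Stack: [9]
LOAD_FAST b → push -11. Stack: [9, -11]
BINARY_OP // → 9 // -11 = -1. Stack: [-1]
LOAD_CONST → push 7. Stack: [-1, 7]
BINARY_OP + → -1 + 7 = 6. Stack: [6]
STORE_FAST r → r=6. Stack: []
LOAD_FAST_LOAD_FAST r,r → push 6,6. Stack: [6, 6]
BINARY_OP * → 6 * 6 = 36. Stack: [36]
LOAD_FAST_LOAD_FAST r,r → push 6,6. Stack: [36, 6, 6]
BINARY_OP - → 6 - 6 = 0. Stack: [36, 0]
BINARY_OP | → 36 | 0 = 36. Stack: [36]
STORE_FAST r → r=36. Stack: []
LOAD_FAST a → push -12. Stack: [-12]
LOAD_CONST → push 9. Stack: [-12, 9]
BINARY_OP // → -12 // 9 = -2. Stack: [-2]
STORE_FAST r → r=-2. Stack: []
LOAD_FAST_LOAD_FAST b,r → push -11,-2. Stack: [-11, -2]
BINARY_OP + → -11 + -2 = -13. Stack: [-13]
LOAD_CONST → push 2. Stack: [-13, 2]
BINARY_OP - → -13 - 2 = -15. Stack: [-15]
STORE_FAST r → r=-15. Stack: []
LOAD_FAST_LOAD_FAST b,a → push -11,-12. Stack: [-11, -12]
BINARY_OP & → -11 & -12 = -12. Stack: [-12]
STORE_FAST n → n=-12. Stack: []
LOAD_FAST n → push -12. Stack: [-12]
LOAD_CONST → push 10. Stack: [-12, 10]
BINARY_OP + → -12 + 10 = -2. Stack: [-2]
STORE_FAST p → p=-2. Stack: []
LOAD_FAST p → push -2. Stack: [-2]
RETURN_VALUE → return -2.

-2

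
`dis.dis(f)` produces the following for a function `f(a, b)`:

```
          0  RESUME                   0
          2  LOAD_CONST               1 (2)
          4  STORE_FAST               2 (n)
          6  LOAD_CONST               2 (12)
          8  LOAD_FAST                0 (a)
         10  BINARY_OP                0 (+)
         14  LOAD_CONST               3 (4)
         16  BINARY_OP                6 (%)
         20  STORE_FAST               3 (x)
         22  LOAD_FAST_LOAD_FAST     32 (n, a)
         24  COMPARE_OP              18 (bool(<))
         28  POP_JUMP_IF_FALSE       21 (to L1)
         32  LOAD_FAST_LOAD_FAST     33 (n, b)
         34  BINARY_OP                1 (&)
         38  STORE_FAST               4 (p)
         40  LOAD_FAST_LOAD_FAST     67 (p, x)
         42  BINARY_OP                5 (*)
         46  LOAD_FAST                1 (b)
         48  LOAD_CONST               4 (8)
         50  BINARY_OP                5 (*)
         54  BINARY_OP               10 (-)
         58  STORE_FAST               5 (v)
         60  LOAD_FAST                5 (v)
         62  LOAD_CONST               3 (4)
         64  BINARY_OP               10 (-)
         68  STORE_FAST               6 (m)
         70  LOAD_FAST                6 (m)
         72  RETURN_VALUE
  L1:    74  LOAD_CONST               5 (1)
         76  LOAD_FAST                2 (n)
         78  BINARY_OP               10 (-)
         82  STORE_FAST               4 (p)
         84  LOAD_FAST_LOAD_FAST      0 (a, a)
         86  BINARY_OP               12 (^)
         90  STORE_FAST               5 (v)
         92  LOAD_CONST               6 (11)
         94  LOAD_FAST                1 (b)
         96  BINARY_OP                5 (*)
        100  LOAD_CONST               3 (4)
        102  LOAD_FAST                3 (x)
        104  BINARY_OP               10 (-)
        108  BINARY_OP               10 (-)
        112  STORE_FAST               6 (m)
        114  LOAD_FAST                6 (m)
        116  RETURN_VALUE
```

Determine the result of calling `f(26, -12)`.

LOAD_CONST → push 2. Stack: [2]
STORE_FAST n → n=2. Stack: []
LOAD_CONST → push 12. Stack: [12]
LOAD_FAST a → push 26. Stack: [12, 26]
BINARY_OP + → 12 + 26 = 38. Stack: [38]
LOAD_CONST → push 4. Stack: [38, 4]
BINARY_OP % → 38 % 4 = 2. Stack: [2]
STORE_FAST x → x=2. Stack: []
LOAD_FAST_LOAD_FAST n,a → push 2,26. Stack: [2, 26]
COMPARE_OP bool(<) → 2 vs 26 = True. Stack: [True]
POP_JUMP_IF_FALSE → pop True; no jump. Stack: []
LOAD_FAST_LOAD_FAST n,b → push 2,-12. Stack: [2, -12]
BINARY_OP & → 2 & -12 = 0. Stack: [0]
STORE_FAST p → p=0. Stack: []
LOAD_FAST_LOAD_FAST p,x → push 0,2. Stack: [0, 2]
BINARY_OP * → 0 * 2 = 0. Stack: [0]
LOAD_FAST b → push -12. Stack: [0, -12]
LOAD_CONST → push 8. Stack: [0, -12, 8]
BINARY_OP * → -12 * 8 = -96. Stack: [0, -96]
BINARY_OP - → 0 - -96 = 96. Stack: [96]
STORE_FAST v → v=96. Stack: []
LOAD_FAST v → push 96. Stack: [96]
LOAD_CONST → push 4. Stack: [96, 4]
BINARY_OP - → 96 - 4 = 92. Stack: [92]
STORE_FAST m → m=92. Stack: []
LOAD_FAST m → push 92. Stack: [92]
RETURN_VALUE → return 92.

92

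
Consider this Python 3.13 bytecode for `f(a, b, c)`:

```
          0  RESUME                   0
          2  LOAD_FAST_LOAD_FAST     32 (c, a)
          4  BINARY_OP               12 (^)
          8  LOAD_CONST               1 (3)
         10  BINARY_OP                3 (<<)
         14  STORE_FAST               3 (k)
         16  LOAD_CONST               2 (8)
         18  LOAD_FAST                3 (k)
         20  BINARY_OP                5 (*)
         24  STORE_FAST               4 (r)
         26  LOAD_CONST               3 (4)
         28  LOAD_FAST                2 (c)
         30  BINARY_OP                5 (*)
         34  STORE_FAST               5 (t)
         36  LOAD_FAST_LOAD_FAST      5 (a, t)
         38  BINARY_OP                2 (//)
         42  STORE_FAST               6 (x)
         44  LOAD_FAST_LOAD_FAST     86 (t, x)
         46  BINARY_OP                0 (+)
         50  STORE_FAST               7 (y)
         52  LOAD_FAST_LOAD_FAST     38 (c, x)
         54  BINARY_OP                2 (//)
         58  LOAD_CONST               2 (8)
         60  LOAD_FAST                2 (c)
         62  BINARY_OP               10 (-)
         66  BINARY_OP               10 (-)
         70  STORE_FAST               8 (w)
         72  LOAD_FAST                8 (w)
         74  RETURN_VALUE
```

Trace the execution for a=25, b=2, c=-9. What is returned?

LOAD_FAST_LOAD_FAST c,a → push -9,25. Stack: [-9, 25]
BINARY_OP ^ → -9 ^ 25 = -18. Stack: [-18]
LOAD_CONST → push 3. Stack: [-18, 3]
BINARY_OP << → -18 << 3 = -144. Stack: [-144]
STORE_FAST k → k=-144. Stack: []
LOAD_CONST → push 8. Stack: [8]
LOAD_FAST k → push -144. Stack: [8, -144]
BINARY_OP * → 8 * -144 = -1152. Stack: [-1152]
STORE_FAST r → r=-1152. Stack: []
LOAD_CONST → push 4. Stack: [4]
LOAD_FAST c → push -9. Stack: [4, -9]
BINARY_OP * → 4 * -9 = -36. Stack: [-36]
STORE_FAST t → t=-36. Stack: []
LOAD_FAST_LOAD_FAST a,t → push 25,-36. Stack: [25, -36]
BINARY_OP // → 25 // -36 = -1. Stack: [-1]
STORE_FAST x → x=-1. Stack: []
LOAD_FAST_LOAD_FAST t,x → push -36,-1. Stack: [-36, -1]
BINARY_OP + → -36 + -1 = -37. Stack: [-37]
STORE_FAST y → y=-37. Stack: []
LOAD_FAST_LOAD_FAST c,x → push -9,-1. Stack: [-9, -1]
BINARY_OP // → -9 // -1 = 9. Stack: [9]
LOAD_CONST → push 8. Stack: [9, 8]
LOAD_FAST c → push -9. Stack: [9, 8, -9]
BINARY_OP - → 8 - -9 = 17. Stack: [9, 17]
BINARY_OP - → 9 - 17 = -8. Stack: [-8]
STORE_FAST w → w=-8. Stack: []
LOAD_FAST w → push -8. Stack: [-8]
RETURN_VALUE → return -8.

-8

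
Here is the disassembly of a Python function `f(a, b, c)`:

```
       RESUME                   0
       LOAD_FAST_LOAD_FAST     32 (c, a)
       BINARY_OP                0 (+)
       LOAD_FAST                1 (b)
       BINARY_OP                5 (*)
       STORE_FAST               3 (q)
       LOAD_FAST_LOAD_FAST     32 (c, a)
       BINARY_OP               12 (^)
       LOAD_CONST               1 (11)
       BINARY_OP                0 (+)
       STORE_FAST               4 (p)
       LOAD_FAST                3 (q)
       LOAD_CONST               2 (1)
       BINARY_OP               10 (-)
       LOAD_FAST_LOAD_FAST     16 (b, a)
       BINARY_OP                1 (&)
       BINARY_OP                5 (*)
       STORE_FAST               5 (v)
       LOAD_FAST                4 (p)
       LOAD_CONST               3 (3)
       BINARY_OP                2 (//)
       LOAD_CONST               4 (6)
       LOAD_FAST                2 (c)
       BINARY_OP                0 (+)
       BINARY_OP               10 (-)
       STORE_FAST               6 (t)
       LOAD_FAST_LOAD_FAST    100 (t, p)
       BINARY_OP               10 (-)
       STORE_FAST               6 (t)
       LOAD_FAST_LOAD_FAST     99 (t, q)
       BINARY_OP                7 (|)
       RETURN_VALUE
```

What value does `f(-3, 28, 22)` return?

LOAD_FAST_LOAD_FAST c,a → push 22,-3. Stack: [22, -3]
BINARY_OP + → 22 + -3 = 19. Stack: [19]
LOAD_FAST b → push 28. Stack: [19, 28]
BINARY_OP * → 19 * 28 = 532. Stack: [532]
STORE_FAST q → q=532. Stack: []
LOAD_FAST_LOAD_FAST c,a → push 22,-3. Stack: [22, -3]
BINARY_OP ^ → 22 ^ -3 = -21. Stack: [-21]
LOAD_CONST → push 11. Stack: [-21, 11]
BINARY_OP + → -21 + 11 = -10. Stack: [-10]
STORE_FAST p → p=-10. Stack: []
LOAD_FAST q → push 532. Stack: [532]
LOAD_CONST → push 1. Stack: [532, 1]
BINARY_OP - → 532 - 1 = 531. Stack: [531]
LOAD_FAST_LOAD_FAST b,a → push 28,-3. Stack: [531, 28, -3]
BINARY_OP & → 28 & -3 = 28. Stack: [531, 28]
BINARY_OP * → 531 * 28 = 14868. Stack: [14868]
STORE_FAST v → v=14868. Stack: []
LOAD_FAST p → push -10. Stack: [-10]
LOAD_CONST → push 3. Stack: [-10, 3]
BINARY_OP // → -10 // 3 = -4. Stack: [-4]
LOAD_CONST → push 6. Stack: [-4, 6]
LOAD_FAST c → push 22. Stack: [-4, 6, 22]
BINARY_OP + → 6 + 22 = 28. Stack: [-4, 28]
BINARY_OP - → -4 - 28 = -32. Stack: [-32]
STORE_FAST t → t=-32. Stack: []
LOAD_FAST_LOAD_FAST t,p → push -32,-10. Stack: [-32, -10]
BINARY_OP - → -32 - -10 = -22. Stack: [-22]
STORE_FAST t → t=-22. Stack: []
LOAD_FAST_LOAD_FAST t,q → push -22,532. Stack: [-22, 532]
BINARY_OP | → -22 | 532 = -2. Stack: [-2]
RETURN_VALUE → return -2.

-2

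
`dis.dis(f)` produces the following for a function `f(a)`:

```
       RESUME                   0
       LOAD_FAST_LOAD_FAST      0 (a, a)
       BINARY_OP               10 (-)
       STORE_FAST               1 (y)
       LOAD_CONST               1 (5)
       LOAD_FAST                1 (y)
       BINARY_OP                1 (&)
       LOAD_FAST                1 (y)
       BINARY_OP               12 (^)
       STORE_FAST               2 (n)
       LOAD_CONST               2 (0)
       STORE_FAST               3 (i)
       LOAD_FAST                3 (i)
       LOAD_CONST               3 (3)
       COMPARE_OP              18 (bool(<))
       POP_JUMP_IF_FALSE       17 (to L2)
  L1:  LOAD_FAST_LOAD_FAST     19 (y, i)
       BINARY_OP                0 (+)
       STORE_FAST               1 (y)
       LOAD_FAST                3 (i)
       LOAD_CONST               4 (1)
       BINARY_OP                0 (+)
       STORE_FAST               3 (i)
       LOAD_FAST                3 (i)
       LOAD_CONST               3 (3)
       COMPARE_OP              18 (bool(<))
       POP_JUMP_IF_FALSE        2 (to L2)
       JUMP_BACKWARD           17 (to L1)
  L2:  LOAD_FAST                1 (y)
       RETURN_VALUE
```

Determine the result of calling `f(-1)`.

3

LOAD_FAST_LOAD_FAST a,a → push -1,-1. Stack: [-1, -1]
BINARY_OP - → -1 - -1 = 0. Stack: [0]
STORE_FAST y → y=0. Stack: []
LOAD_CONST → push 5. Stack: [5]
LOAD_FAST y → push 0. Stack: [5, 0]
BINARY_OP & → 5 & 0 = 0. Stack: [0]
LOAD_FAST y → push 0. Stack: [0, 0]
BINARY_OP ^ → 0 ^ 0 = 0. Stack: [0]
STORE_FAST n → n=0. Stack: []
LOAD_CONST → push 0. Stack: [0]
STORE_FAST i → i=0. Stack: []
LOAD_FAST i → push 0. Stack: [0]
LOAD_CONST → push 3. Stack: [0, 3]
COMPARE_OP bool(<) → 0 vs 3 = True. Stack: [True]
POP_JUMP_IF_FALSE → pop True; no jump. Stack: []
LOAD_FAST_LOAD_FAST y,i → push 0,0. Stack: [0, 0]
BINARY_OP + → 0 + 0 = 0. Stack: [0]
STORE_FAST y → y=0. Stack: []
LOAD_FAST i → push 0. Stack: [0]
LOAD_CONST → push 1. Stack: [0, 1]
BINARY_OP + → 0 + 1 = 1. Stack: [1]
STORE_FAST i → i=1. Stack: []
LOAD_FAST i → push 1. Stack: [1]
LOAD_CONST → push 3. Stack: [1, 3]
COMPARE_OP bool(<) → 1 vs 3 = True. Stack: [True]
POP_JUMP_IF_FALSE → pop True; no jump. Stack: []
LOAD_FAST_LOAD_FAST y,i → push 0,1. Stack: [0, 1]
BINARY_OP + → 0 + 1 = 1. Stack: [1]
STORE_FAST y → y=1. Stack: []
LOAD_FAST i → push 1. Stack: [1]
LOAD_CONST → push 1. Stack: [1, 1]
BINARY_OP + → 1 + 1 = 2. Stack: [2]
STORE_FAST i → i=2. Stack: []
LOAD_FAST i → push 2. Stack: [2]
LOAD_CONST → push 3. Stack: [2, 3]
COMPARE_OP bool(<) → 2 vs 3 = True. Stack: [True]
POP_JUMP_IF_FALSE → pop True; no jump. Stack: []
LOAD_FAST_LOAD_FAST y,i → push 1,2. Stack: [1, 2]
BINARY_OP + → 1 + 2 = 3. Stack: [3]
STORE_FAST y → y=3. Stack: []
LOAD_FAST i → push 2. Stack: [2]
LOAD_CONST → push 1. Stack: [2, 1]
BINARY_OP + → 2 + 1 = 3. Stack: [3]
STORE_FAST i → i=3. Stack: []
LOAD_FAST i → push 3. Stack: [3]
LOAD_CONST → push 3. Stack: [3, 3]
COMPARE_OP bool(<) → 3 vs 3 = False. Stack: [False]
POP_JUMP_IF_FALSE → pop False; jump. Stack: []
LOAD_FAST y → push 3. Stack: [3]
RETURN_VALUE → return 3.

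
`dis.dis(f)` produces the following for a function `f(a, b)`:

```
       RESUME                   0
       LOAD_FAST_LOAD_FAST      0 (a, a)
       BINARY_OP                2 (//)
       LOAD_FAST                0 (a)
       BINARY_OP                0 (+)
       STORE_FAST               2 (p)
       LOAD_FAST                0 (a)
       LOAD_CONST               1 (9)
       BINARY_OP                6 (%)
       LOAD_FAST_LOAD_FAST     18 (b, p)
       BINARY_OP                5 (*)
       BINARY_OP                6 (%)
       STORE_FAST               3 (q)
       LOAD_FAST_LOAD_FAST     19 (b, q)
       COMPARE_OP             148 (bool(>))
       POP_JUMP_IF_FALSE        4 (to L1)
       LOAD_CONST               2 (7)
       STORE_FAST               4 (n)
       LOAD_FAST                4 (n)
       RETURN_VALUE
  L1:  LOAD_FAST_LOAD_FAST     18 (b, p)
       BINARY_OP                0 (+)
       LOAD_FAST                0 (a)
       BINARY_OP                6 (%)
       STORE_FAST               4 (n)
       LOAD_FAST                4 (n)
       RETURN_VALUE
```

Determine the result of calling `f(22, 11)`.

7

LOAD_FAST_LOAD_FAST a,a → push 22,22. Stack: [22, 22]
BINARY_OP // → 22 // 22 = 1. Stack: [1]
LOAD_FAST a → push 22. Stack: [1, 22]
BINARY_OP + → 1 + 22 = 23. Stack: [23]
STORE_FAST p → p=23. Stack: []
LOAD_FAST a → push 22. Stack: [22]
LOAD_CONST → push 9. Stack: [22, 9]
BINARY_OP % → 22 % 9 = 4. Stack: [4]
LOAD_FAST_LOAD_FAST b,p → push 11,23. Stack: [4, 11, 23]
BINARY_OP * → 11 * 23 = 253. Stack: [4, 253]
BINARY_OP % → 4 % 253 = 4. Stack: [4]
STORE_FAST q → q=4. Stack: []
LOAD_FAST_LOAD_FAST b,q → push 11,4. Stack: [11, 4]
COMPARE_OP bool(>) → 11 vs 4 = True. Stack: [True]
POP_JUMP_IF_FALSE → pop True; no jump. Stack: []
LOAD_CONST → push 7. Stack: [7]
STORE_FAST n → n=7. Stack: []
LOAD_FAST n → push 7. Stack: [7]
RETURN_VALUE → return 7.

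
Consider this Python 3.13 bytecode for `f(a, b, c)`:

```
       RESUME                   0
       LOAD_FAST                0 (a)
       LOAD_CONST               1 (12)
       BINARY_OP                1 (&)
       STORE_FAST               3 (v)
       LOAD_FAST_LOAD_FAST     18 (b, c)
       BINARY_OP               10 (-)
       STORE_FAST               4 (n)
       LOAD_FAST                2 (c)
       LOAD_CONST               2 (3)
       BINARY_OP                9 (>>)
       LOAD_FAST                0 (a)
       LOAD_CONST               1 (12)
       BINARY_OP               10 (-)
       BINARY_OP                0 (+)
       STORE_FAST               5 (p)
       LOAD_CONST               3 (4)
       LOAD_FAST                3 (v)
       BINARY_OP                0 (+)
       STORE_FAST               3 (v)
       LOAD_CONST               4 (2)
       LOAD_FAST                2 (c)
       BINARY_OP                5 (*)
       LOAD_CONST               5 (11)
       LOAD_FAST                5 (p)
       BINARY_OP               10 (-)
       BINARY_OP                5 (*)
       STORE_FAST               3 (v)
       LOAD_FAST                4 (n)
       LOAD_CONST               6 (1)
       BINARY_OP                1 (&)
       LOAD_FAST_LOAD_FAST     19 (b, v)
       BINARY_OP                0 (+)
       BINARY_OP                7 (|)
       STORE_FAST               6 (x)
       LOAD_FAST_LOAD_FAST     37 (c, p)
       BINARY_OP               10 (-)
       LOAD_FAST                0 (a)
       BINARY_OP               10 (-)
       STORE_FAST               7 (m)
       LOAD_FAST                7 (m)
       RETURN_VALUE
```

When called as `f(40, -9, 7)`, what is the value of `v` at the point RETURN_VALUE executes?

-238

LOAD_FAST a → push 40. Stack: [40]
LOAD_CONST → push 12. Stack: [40, 12]
BINARY_OP & → 40 & 12 = 8. Stack: [8]
STORE_FAST v → v=8. Stack: []
LOAD_FAST_LOAD_FAST b,c → push -9,7. Stack: [-9, 7]
BINARY_OP - → -9 - 7 = -16. Stack: [-16]
STORE_FAST n → n=-16. Stack: []
LOAD_FAST c → push 7. Stack: [7]
LOAD_CONST → push 3. Stack: [7, 3]
BINARY_OP >> → 7 >> 3 = 0. Stack: [0]
LOAD_FAST a → push 40. Stack: [0, 40]
LOAD_CONST → push 12. Stack: [0, 40, 12]
BINARY_OP - → 40 - 12 = 28. Stack: [0, 28]
BINARY_OP + → 0 + 28 = 28. Stack: [28]
STORE_FAST p → p=28. Stack: []
LOAD_CONST → push 4. Stack: [4]
LOAD_FAST v → push 8. Stack: [4, 8]
BINARY_OP + → 4 + 8 = 12. Stack: [12]
STORE_FAST v → v=12. Stack: []
LOAD_CONST → push 2. Stack: [2]
LOAD_FAST c → push 7. Stack: [2, 7]
BINARY_OP * → 2 * 7 = 14. Stack: [14]
LOAD_CONST → push 11. Stack: [14, 11]
LOAD_FAST p → push 28. Stack: [14, 11, 28]
BINARY_OP - → 11 - 28 = -17. Stack: [14, -17]
BINARY_OP * → 14 * -17 = -238. Stack: [-238]
STORE_FAST v → v=-238. Stack: []
LOAD_FAST n → push -16. Stack: [-16]
LOAD_CONST → push 1. Stack: [-16, 1]
BINARY_OP & → -16 & 1 = 0. Stack: [0]
LOAD_FAST_LOAD_FAST b,v → push -9,-238. Stack: [0, -9, -238]
BINARY_OP + → -9 + -238 = -247. Stack: [0, -247]
BINARY_OP | → 0 | -247 = -247. Stack: [-247]
STORE_FAST x → x=-247. Stack: []
LOAD_FAST_LOAD_FAST c,p → push 7,28. Stack: [7, 28]
BINARY_OP - → 7 - 28 = -21. Stack: [-21]
LOAD_FAST a → push 40. Stack: [-21, 40]
BINARY_OP - → -21 - 40 = -61. Stack: [-61]
STORE_FAST m → m=-61. Stack: []
LOAD_FAST m → push -61. Stack: [-61]
RETURN_VALUE → return -61.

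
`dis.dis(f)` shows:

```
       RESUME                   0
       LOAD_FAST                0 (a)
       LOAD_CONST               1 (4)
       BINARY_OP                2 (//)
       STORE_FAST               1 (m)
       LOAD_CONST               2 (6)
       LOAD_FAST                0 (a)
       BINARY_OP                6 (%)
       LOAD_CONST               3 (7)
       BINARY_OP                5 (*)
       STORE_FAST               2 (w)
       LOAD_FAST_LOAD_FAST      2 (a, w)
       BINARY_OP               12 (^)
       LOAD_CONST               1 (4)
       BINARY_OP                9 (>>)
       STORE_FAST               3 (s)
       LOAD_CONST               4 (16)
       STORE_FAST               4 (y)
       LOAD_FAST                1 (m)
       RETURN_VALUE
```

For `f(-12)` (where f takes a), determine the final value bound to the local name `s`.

2

LOAD_FAST a → push -12. Stack: [-12]
LOAD_CONST → push 4. Stack: [-12, 4]
BINARY_OP // → -12 // 4 = -3. Stack: [-3]
STORE_FAST m → m=-3. Stack: []
LOAD_CONST → push 6. Stack: [6]
LOAD_FAST a → push -12. Stack: [6, -12]
BINARY_OP % → 6 % -12 = -6. Stack: [-6]
LOAD_CONST → push 7. Stack: [-6, 7]
BINARY_OP * → -6 * 7 = -42. Stack: [-42]
STORE_FAST w → w=-42. Stack: []
LOAD_FAST_LOAD_FAST a,w → push -12,-42. Stack: [-12, -42]
BINARY_OP ^ → -12 ^ -42 = 34. Stack: [34]
LOAD_CONST → push 4. Stack: [34, 4]
BINARY_OP >> → 34 >> 4 = 2. Stack: [2]
STORE_FAST s → s=2. Stack: []
LOAD_CONST → push 16. Stack: [16]
STORE_FAST y → y=16. Stack: []
LOAD_FAST m → push -3. Stack: [-3]
RETURN_VALUE → return -3.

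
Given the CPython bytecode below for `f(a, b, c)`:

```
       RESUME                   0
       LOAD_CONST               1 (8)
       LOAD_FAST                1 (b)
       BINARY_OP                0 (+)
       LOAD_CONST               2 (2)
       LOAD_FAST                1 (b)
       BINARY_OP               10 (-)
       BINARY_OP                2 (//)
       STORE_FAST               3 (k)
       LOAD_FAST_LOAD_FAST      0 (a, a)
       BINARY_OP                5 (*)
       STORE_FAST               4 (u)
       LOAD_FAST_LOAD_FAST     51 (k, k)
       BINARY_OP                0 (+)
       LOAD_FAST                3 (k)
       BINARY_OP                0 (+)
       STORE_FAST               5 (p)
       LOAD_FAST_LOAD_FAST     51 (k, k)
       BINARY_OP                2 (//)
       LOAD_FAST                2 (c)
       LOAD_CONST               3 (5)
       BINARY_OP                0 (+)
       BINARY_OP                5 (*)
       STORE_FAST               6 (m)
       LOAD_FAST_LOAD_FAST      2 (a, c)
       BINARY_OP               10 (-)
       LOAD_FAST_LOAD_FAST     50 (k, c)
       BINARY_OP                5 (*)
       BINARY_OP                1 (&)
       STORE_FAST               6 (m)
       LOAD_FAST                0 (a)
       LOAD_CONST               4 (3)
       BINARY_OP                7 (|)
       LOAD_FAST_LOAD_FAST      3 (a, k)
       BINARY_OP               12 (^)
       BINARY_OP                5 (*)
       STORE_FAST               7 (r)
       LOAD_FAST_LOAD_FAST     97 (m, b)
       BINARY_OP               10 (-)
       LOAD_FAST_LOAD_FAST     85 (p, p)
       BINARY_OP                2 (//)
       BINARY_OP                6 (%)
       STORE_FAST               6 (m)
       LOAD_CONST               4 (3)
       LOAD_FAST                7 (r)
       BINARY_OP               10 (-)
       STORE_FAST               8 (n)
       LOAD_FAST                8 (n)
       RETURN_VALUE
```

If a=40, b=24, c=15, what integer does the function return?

LOAD_CONST → push 8. Stack: [8]
LOAD_FAST b → push 24. Stack: [8, 24]
BINARY_OP + → 8 + 24 = 32. Stack: [32]
LOAD_CONST → push 2. Stack: [32, 2]
LOAD_FAST b → push 24. Stack: [32, 2, 24]
BINARY_OP - → 2 - 24 = -22. Stack: [32, -22]
BINARY_OP // → 32 // -22 = -2. Stack: [-2]
STORE_FAST k → k=-2. Stack: []
LOAD_FAST_LOAD_FAST a,a → push 40,40. Stack: [40, 40]
BINARY_OP * → 40 * 40 = 1600. Stack: [1600]
STORE_FAST u → u=1600. Stack: []
LOAD_FAST_LOAD_FAST k,k → push -2,-2. Stack: [-2, -2]
BINARY_OP + → -2 + -2 = -4. Stack: [-4]
LOAD_FAST k → push -2. Stack: [-4, -2]
BINARY_OP + → -4 + -2 = -6. Stack: [-6]
STORE_FAST p → p=-6. Stack: []
LOAD_FAST_LOAD_FAST k,k → push -2,-2. Stack: [-2, -2]
BINARY_OP // → -2 // -2 = 1. Stack: [1]
LOAD_FAST c → push 15. Stack: [1, 15]
LOAD_CONST → push 5. Stack: [1, 15, 5]
BINARY_OP + → 15 + 5 = 20. Stack: [1, 20]
BINARY_OP * → 1 * 20 = 20. Stack: [20]
STORE_FAST m → m=20. Stack: []
LOAD_FAST_LOAD_FAST a,c → push 40,15. Stack: [40, 15]
BINARY_OP - → 40 - 15 = 25. Stack: [25]
LOAD_FAST_LOAD_FAST k,c → push -2,15. Stack: [25, -2, 15]
BINARY_OP * → -2 * 15 = -30. Stack: [25, -30]
BINARY_OP & → 25 & -30 = 0. Stack: [0]
STORE_FAST m → m=0. Stack: []
LOAD_FAST a → push 40. Stack: [40]
LOAD_CONST → push 3. Stack: [40, 3]
BINARY_OP | → 40 | 3 = 43. Stack: [43]
LOAD_FAST_LOAD_FAST a,k → push 40,-2. Stack: [43, 40, -2]
BINARY_OP ^ → 40 ^ -2 = -42. Stack: [43, -42]
BINARY_OP * → 43 * -42 = -1806. Stack: [-1806]
STORE_FAST r → r=-1806. Stack: []
LOAD_FAST_LOAD_FAST m,b → push 0,24. Stack: [0, 24]
BINARY_OP - → 0 - 24 = -24. Stack: [-24]
LOAD_FAST_LOAD_FAST p,p → push -6,-6. Stack: [-24, -6, -6]
BINARY_OP // → -6 // -6 = 1. Stack: [-24, 1]
BINARY_OP % → -24 % 1 = 0. Stack: [0]
STORE_FAST m → m=0. Stack: []
LOAD_CONST → push 3. Stack: [3]
LOAD_FAST r → push -1806. Stack: [3, -1806]
BINARY_OP - → 3 - -1806 = 1809. Stack: [1809]
STORE_FAST n → n=1809. Stack: []
LOAD_FAST n → push 1809. Stack: [1809]
RETURN_VALUE → return 1809.

1809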